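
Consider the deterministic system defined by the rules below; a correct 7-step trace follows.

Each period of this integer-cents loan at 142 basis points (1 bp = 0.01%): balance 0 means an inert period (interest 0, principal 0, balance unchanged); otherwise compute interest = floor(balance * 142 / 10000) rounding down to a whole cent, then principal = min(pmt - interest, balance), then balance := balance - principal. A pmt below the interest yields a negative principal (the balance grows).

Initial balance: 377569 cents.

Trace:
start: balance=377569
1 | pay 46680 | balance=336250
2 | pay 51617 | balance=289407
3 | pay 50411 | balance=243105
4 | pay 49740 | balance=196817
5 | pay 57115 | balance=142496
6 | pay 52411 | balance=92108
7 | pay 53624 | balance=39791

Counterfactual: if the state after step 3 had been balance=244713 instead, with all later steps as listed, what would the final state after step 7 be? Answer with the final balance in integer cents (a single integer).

41491

state after step 3 := balance=244713
4 | pay 49740 | balance=198447
5 | pay 57115 | balance=144149
6 | pay 52411 | balance=93784
7 | pay 53624 | balance=41491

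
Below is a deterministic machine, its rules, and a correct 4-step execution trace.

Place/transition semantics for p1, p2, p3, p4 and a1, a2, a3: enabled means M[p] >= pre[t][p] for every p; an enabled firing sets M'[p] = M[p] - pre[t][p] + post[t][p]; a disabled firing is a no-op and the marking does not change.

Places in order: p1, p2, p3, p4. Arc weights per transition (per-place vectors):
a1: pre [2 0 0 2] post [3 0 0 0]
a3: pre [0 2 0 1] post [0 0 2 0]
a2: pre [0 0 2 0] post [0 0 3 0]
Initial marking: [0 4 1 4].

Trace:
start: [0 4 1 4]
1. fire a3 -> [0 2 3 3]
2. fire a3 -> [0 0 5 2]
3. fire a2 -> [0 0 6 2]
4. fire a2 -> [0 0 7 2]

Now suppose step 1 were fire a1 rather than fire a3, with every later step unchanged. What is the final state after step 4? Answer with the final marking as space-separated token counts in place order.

0 2 5 3

(re-executing from step 1 with the substitution; state before step 1: [0 4 1 4])
1. fire a1 -> [0 4 1 4]
2. fire a3 -> [0 2 3 3]
3. fire a2 -> [0 2 4 3]
4. fire a2 -> [0 2 5 3]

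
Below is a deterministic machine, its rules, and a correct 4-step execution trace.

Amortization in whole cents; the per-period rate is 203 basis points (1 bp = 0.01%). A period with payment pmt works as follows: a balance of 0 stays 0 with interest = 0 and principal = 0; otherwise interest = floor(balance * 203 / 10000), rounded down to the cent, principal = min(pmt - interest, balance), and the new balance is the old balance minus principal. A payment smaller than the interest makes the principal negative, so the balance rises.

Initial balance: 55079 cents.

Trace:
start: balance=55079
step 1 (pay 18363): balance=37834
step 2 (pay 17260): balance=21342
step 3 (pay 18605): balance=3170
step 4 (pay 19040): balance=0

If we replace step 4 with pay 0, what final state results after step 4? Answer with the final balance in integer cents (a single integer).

(re-executing from step 4 with the substitution; state before step 4: balance=3170)
step 4 (pay 0): balance=3234

3234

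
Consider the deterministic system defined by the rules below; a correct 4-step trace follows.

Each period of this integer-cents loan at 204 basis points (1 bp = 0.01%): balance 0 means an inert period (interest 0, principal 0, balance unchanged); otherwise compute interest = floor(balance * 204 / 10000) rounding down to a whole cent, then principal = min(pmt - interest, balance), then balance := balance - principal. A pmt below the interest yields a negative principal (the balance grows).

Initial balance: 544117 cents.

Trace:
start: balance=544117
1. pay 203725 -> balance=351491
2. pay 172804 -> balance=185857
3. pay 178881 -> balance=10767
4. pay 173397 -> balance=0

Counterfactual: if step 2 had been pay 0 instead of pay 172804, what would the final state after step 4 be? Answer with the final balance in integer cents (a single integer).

(re-executing from step 2 with the substitution; state before step 2: balance=351491)
2. pay 0 -> balance=358661
3. pay 178881 -> balance=187096
4. pay 173397 -> balance=17515

17515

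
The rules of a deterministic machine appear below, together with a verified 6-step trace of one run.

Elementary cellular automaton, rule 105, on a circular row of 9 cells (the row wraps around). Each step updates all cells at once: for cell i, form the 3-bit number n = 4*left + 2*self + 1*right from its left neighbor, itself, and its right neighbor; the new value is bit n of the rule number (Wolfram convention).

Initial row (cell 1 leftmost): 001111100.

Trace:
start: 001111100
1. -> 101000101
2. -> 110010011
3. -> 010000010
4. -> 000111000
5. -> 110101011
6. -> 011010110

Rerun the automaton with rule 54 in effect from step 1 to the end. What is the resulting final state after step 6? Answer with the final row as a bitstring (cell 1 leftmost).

111000111

(re-executing steps 1..6 under rule 54; state before step 1: 001111100)
1. -> 010000010
2. -> 111000111
3. -> 000101000
4. -> 001111100
5. -> 010000010
6. -> 111000111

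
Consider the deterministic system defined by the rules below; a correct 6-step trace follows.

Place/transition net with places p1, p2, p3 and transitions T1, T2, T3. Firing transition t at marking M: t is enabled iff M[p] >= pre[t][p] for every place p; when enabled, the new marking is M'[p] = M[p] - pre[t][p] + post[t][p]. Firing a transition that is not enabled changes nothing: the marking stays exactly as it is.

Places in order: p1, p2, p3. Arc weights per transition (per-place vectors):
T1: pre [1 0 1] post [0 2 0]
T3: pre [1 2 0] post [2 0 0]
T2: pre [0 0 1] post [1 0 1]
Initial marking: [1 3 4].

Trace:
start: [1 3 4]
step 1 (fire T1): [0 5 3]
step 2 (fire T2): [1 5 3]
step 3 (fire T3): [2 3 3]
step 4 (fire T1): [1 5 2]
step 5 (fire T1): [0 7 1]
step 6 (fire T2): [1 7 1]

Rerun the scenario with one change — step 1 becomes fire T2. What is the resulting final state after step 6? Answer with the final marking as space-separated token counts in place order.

3 5 2

(re-executing from step 1 with the substitution; state before step 1: [1 3 4])
step 1 (fire T2): [2 3 4]
step 2 (fire T2): [3 3 4]
step 3 (fire T3): [4 1 4]
step 4 (fire T1): [3 3 3]
step 5 (fire T1): [2 5 2]
step 6 (fire T2): [3 5 2]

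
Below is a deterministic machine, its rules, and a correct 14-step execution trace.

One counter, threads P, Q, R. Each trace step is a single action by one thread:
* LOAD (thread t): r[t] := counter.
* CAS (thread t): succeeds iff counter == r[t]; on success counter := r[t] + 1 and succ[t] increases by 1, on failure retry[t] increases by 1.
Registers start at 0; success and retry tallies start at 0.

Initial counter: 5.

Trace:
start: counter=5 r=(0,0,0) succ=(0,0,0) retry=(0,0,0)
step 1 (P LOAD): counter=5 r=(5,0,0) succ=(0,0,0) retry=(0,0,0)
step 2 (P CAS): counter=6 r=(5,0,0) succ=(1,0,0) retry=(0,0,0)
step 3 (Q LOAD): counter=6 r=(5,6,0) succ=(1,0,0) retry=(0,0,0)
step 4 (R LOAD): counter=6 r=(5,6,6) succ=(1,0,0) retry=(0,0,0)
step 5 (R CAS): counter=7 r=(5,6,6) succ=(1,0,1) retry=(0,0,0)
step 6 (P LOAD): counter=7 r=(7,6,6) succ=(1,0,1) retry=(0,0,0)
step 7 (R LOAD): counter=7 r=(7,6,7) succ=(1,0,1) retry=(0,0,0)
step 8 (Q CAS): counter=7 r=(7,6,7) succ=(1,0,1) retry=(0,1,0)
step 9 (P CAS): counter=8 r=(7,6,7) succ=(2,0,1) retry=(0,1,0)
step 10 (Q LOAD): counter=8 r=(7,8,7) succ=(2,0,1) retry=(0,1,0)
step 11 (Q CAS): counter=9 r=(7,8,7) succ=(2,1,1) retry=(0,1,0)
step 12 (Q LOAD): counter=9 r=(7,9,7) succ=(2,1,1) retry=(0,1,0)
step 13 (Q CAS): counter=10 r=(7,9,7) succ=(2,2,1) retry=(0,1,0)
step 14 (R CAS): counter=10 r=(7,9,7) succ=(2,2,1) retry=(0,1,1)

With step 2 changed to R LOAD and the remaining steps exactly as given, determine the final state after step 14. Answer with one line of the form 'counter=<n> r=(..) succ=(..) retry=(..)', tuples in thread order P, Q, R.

counter=9 r=(6,8,6) succ=(1,2,1) retry=(0,1,1)

(re-executing from step 2 with the substitution; state before step 2: counter=5 r=(5,0,0) succ=(0,0,0) retry=(0,0,0))
step 2 (R LOAD): counter=5 r=(5,0,5) succ=(0,0,0) retry=(0,0,0)
step 3 (Q LOAD): counter=5 r=(5,5,5) succ=(0,0,0) retry=(0,0,0)
step 4 (R LOAD): counter=5 r=(5,5,5) succ=(0,0,0) retry=(0,0,0)
step 5 (R CAS): counter=6 r=(5,5,5) succ=(0,0,1) retry=(0,0,0)
step 6 (P LOAD): counter=6 r=(6,5,5) succ=(0,0,1) retry=(0,0,0)
step 7 (R LOAD): counter=6 r=(6,5,6) succ=(0,0,1) retry=(0,0,0)
step 8 (Q CAS): counter=6 r=(6,5,6) succ=(0,0,1) retry=(0,1,0)
step 9 (P CAS): counter=7 r=(6,5,6) succ=(1,0,1) retry=(0,1,0)
step 10 (Q LOAD): counter=7 r=(6,7,6) succ=(1,0,1) retry=(0,1,0)
step 11 (Q CAS): counter=8 r=(6,7,6) succ=(1,1,1) retry=(0,1,0)
step 12 (Q LOAD): counter=8 r=(6,8,6) succ=(1,1,1) retry=(0,1,0)
step 13 (Q CAS): counter=9 r=(6,8,6) succ=(1,2,1) retry=(0,1,0)
step 14 (R CAS): counter=9 r=(6,8,6) succ=(1,2,1) retry=(0,1,1)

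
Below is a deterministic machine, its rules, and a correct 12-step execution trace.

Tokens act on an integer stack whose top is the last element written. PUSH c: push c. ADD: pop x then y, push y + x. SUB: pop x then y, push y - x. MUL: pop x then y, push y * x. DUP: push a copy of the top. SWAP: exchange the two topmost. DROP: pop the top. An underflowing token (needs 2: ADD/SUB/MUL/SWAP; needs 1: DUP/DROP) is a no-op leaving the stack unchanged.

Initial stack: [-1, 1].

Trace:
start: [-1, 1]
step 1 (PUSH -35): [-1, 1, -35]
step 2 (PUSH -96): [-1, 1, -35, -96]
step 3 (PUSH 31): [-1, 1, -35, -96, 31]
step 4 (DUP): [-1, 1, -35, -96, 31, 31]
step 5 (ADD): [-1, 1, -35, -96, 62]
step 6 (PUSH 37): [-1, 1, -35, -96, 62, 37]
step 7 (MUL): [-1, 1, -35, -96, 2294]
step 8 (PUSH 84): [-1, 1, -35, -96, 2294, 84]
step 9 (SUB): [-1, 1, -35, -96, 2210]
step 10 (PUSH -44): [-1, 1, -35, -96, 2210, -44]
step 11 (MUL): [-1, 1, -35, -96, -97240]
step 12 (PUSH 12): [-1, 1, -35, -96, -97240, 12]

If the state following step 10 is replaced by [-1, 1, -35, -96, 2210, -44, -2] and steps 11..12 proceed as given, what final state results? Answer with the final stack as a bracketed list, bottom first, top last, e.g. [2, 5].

[-1, 1, -35, -96, 2210, 88, 12]

state after step 10 := [-1, 1, -35, -96, 2210, -44, -2]
step 11 (MUL): [-1, 1, -35, -96, 2210, 88]
step 12 (PUSH 12): [-1, 1, -35, -96, 2210, 88, 12]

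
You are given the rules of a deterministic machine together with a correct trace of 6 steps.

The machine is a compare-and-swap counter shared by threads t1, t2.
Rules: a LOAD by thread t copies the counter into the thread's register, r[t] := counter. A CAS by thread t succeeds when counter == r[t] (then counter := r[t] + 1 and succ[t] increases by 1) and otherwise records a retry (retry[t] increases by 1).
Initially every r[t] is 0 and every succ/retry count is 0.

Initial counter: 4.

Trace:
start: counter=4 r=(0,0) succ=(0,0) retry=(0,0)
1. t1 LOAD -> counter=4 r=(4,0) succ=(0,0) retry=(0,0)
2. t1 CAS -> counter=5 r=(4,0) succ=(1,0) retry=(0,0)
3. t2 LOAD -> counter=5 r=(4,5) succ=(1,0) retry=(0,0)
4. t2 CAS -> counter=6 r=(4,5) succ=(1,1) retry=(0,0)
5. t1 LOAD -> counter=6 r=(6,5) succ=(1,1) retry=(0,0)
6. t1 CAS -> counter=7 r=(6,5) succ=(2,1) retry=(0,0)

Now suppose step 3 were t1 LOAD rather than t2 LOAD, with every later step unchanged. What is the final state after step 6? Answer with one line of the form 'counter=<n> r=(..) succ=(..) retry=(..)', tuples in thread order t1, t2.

counter=6 r=(5,0) succ=(2,0) retry=(0,1)

(re-executing from step 3 with the substitution; state before step 3: counter=5 r=(4,0) succ=(1,0) retry=(0,0))
3. t1 LOAD -> counter=5 r=(5,0) succ=(1,0) retry=(0,0)
4. t2 CAS -> counter=5 r=(5,0) succ=(1,0) retry=(0,1)
5. t1 LOAD -> counter=5 r=(5,0) succ=(1,0) retry=(0,1)
6. t1 CAS -> counter=6 r=(5,0) succ=(2,0) retry=(0,1)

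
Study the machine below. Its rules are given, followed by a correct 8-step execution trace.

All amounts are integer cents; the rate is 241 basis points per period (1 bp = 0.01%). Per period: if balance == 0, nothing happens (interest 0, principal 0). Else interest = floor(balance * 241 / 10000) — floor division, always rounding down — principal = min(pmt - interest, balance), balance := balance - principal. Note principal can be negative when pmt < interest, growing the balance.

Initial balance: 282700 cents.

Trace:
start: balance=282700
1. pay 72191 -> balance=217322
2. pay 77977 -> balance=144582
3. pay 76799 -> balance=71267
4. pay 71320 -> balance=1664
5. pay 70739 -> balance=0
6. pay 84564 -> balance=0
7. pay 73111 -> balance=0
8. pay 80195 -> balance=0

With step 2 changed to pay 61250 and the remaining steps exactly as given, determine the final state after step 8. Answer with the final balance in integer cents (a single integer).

0

(re-executing from step 2 with the substitution; state before step 2: balance=217322)
2. pay 61250 -> balance=161309
3. pay 76799 -> balance=88397
4. pay 71320 -> balance=19207
5. pay 70739 -> balance=0
6. pay 84564 -> balance=0
7. pay 73111 -> balance=0
8. pay 80195 -> balance=0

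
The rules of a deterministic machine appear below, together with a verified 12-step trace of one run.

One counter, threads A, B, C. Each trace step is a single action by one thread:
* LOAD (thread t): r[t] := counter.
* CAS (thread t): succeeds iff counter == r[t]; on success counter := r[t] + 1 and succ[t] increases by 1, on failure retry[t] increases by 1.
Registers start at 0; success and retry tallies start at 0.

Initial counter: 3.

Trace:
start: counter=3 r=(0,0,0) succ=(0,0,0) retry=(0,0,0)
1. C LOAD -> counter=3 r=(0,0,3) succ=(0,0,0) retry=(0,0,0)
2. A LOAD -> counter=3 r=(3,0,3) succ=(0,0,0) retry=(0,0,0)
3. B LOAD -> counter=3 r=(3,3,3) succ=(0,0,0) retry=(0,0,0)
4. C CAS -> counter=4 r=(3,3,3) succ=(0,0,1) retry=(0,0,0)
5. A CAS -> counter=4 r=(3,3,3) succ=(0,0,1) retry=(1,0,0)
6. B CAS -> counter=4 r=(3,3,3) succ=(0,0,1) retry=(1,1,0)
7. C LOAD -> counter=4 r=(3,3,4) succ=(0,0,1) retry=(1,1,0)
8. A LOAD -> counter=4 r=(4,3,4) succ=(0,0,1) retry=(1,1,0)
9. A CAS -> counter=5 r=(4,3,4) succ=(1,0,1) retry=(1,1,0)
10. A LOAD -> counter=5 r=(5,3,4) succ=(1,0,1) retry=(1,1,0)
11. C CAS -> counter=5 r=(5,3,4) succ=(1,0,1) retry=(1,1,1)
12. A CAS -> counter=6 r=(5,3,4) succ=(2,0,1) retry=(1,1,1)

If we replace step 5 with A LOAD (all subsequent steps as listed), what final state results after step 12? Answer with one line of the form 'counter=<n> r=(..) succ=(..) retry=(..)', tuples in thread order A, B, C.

(re-executing from step 5 with the substitution; state before step 5: counter=4 r=(3,3,3) succ=(0,0,1) retry=(0,0,0))
5. A LOAD -> counter=4 r=(4,3,3) succ=(0,0,1) retry=(0,0,0)
6. B CAS -> counter=4 r=(4,3,3) succ=(0,0,1) retry=(0,1,0)
7. C LOAD -> counter=4 r=(4,3,4) succ=(0,0,1) retry=(0,1,0)
8. A LOAD -> counter=4 r=(4,3,4) succ=(0,0,1) retry=(0,1,0)
9. A CAS -> counter=5 r=(4,3,4) succ=(1,0,1) retry=(0,1,0)
10. A LOAD -> counter=5 r=(5,3,4) succ=(1,0,1) retry=(0,1,0)
11. C CAS -> counter=5 r=(5,3,4) succ=(1,0,1) retry=(0,1,1)
12. A CAS -> counter=6 r=(5,3,4) succ=(2,0,1) retry=(0,1,1)

counter=6 r=(5,3,4) succ=(2,0,1) retry=(0,1,1)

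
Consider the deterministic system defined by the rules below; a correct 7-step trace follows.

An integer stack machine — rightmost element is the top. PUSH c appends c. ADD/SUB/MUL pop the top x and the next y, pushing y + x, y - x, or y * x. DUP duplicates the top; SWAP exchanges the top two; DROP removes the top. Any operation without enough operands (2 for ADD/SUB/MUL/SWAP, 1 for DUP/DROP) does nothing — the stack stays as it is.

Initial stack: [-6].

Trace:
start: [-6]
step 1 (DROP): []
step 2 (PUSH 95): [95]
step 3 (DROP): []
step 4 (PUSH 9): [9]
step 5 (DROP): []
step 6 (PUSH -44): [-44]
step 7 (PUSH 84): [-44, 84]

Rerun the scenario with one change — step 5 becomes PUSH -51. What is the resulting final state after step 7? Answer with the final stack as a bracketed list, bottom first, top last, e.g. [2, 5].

[9, -51, -44, 84]

(re-executing from step 5 with the substitution; state before step 5: [9])
step 5 (PUSH -51): [9, -51]
step 6 (PUSH -44): [9, -51, -44]
step 7 (PUSH 84): [9, -51, -44, 84]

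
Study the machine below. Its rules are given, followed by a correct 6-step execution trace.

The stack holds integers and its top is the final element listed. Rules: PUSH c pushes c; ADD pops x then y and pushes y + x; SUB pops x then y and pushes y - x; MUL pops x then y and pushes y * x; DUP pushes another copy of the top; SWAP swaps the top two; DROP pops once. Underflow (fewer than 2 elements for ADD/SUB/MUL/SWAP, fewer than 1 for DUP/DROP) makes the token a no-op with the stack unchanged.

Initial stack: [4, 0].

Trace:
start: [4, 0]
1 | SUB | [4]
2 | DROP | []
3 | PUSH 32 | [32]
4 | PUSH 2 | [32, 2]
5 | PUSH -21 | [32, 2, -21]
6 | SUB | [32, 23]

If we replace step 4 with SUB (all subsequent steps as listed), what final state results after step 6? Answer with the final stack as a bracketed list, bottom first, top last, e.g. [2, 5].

(re-executing from step 4 with the substitution; state before step 4: [32])
4 | SUB | [32]
5 | PUSH -21 | [32, -21]
6 | SUB | [53]

[53]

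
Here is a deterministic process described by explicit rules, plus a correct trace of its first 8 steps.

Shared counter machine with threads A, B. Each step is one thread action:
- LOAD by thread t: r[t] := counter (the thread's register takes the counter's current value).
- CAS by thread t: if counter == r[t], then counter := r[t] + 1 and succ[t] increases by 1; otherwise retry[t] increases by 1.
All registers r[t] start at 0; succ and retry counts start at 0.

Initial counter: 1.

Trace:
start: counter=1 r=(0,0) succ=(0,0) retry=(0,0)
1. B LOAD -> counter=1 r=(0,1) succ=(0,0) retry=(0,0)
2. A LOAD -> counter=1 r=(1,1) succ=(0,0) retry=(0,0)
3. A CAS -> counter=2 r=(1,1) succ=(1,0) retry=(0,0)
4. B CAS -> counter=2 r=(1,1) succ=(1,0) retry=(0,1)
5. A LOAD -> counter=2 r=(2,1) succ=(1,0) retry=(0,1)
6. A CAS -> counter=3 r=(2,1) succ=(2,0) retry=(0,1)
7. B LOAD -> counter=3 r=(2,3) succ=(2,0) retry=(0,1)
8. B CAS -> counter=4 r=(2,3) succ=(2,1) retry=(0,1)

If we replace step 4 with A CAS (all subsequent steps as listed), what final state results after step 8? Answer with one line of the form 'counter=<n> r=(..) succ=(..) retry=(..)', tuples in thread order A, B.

(re-executing from step 4 with the substitution; state before step 4: counter=2 r=(1,1) succ=(1,0) retry=(0,0))
4. A CAS -> counter=2 r=(1,1) succ=(1,0) retry=(1,0)
5. A LOAD -> counter=2 r=(2,1) succ=(1,0) retry=(1,0)
6. A CAS -> counter=3 r=(2,1) succ=(2,0) retry=(1,0)
7. B LOAD -> counter=3 r=(2,3) succ=(2,0) retry=(1,0)
8. B CAS -> counter=4 r=(2,3) succ=(2,1) retry=(1,0)

counter=4 r=(2,3) succ=(2,1) retry=(1,0)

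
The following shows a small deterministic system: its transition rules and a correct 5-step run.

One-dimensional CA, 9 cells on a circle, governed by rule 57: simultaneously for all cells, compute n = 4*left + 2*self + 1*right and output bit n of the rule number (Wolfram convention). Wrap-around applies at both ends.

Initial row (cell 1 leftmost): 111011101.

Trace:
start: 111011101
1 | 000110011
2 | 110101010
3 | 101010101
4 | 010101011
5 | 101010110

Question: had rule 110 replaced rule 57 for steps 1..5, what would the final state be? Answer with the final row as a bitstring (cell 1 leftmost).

000110100

(re-executing steps 1..5 under rule 110; state before step 1: 111011101)
1 | 001110111
2 | 011011101
3 | 111110111
4 | 000011100
5 | 000110100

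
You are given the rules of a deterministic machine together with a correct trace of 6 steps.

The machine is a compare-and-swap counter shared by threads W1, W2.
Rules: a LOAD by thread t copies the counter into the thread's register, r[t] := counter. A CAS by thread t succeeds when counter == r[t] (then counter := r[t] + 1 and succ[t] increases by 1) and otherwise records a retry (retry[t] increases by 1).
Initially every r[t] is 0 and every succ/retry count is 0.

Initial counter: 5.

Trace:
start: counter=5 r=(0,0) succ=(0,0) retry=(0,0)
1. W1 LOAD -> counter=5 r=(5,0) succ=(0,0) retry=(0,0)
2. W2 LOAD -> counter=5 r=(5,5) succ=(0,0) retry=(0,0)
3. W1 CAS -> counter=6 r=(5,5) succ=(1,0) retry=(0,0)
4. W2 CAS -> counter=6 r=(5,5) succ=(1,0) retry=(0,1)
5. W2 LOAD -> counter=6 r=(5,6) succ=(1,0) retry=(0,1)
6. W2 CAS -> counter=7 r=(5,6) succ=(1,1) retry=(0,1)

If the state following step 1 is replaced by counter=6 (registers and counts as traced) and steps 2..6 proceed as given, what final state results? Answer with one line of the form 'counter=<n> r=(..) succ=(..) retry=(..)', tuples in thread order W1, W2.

counter=8 r=(5,7) succ=(0,2) retry=(1,0)

state after step 1 := counter=6 r=(5,0) succ=(0,0) retry=(0,0)
2. W2 LOAD -> counter=6 r=(5,6) succ=(0,0) retry=(0,0)
3. W1 CAS -> counter=6 r=(5,6) succ=(0,0) retry=(1,0)
4. W2 CAS -> counter=7 r=(5,6) succ=(0,1) retry=(1,0)
5. W2 LOAD -> counter=7 r=(5,7) succ=(0,1) retry=(1,0)
6. W2 CAS -> counter=8 r=(5,7) succ=(0,2) retry=(1,0)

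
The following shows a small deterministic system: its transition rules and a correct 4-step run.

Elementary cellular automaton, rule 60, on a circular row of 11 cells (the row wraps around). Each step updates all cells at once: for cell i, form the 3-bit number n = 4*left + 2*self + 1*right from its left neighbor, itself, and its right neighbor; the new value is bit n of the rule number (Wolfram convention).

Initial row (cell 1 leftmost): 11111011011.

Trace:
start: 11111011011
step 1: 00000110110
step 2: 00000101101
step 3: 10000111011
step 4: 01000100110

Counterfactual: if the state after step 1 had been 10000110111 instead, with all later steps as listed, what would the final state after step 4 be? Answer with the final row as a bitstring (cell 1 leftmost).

01010100111

state after step 1 := 10000110111
step 2: 01000101100
step 3: 01100111010
step 4: 01010100111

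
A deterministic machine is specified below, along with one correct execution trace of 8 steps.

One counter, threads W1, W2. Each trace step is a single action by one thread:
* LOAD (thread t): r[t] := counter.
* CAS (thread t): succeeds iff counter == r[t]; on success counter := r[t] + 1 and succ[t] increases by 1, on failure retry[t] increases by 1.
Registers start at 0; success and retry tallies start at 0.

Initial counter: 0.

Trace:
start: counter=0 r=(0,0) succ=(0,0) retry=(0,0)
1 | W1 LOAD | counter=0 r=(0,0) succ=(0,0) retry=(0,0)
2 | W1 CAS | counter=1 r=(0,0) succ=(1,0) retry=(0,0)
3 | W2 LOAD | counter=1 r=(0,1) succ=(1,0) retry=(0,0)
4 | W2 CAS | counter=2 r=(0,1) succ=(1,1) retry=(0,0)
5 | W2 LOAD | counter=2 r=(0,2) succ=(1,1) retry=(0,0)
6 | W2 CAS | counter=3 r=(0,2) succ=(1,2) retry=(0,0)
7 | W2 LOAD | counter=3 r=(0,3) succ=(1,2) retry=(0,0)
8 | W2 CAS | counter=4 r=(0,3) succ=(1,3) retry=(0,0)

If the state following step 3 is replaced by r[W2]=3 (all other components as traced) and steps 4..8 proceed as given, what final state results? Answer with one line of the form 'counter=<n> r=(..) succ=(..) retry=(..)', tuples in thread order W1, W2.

state after step 3 := counter=1 r=(0,3) succ=(1,0) retry=(0,0)
4 | W2 CAS | counter=1 r=(0,3) succ=(1,0) retry=(0,1)
5 | W2 LOAD | counter=1 r=(0,1) succ=(1,0) retry=(0,1)
6 | W2 CAS | counter=2 r=(0,1) succ=(1,1) retry=(0,1)
7 | W2 LOAD | counter=2 r=(0,2) succ=(1,1) retry=(0,1)
8 | W2 CAS | counter=3 r=(0,2) succ=(1,2) retry=(0,1)

counter=3 r=(0,2) succ=(1,2) retry=(0,1)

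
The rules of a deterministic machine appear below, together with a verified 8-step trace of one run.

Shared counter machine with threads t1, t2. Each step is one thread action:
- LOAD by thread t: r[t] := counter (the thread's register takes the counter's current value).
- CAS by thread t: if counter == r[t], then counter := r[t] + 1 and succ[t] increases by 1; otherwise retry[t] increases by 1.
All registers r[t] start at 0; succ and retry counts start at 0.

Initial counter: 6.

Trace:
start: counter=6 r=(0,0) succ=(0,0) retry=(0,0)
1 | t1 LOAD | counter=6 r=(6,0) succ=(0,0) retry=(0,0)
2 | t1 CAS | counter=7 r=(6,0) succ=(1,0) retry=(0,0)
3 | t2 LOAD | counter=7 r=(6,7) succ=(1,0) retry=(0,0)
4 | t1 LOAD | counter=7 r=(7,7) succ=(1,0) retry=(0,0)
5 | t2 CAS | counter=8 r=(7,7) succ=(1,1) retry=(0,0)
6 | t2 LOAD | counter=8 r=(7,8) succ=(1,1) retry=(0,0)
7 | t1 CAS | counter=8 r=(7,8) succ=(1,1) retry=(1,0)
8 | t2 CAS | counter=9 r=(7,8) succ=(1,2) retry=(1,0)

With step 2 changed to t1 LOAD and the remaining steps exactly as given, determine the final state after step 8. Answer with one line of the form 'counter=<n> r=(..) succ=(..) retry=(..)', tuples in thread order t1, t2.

counter=8 r=(6,7) succ=(0,2) retry=(1,0)

(re-executing from step 2 with the substitution; state before step 2: counter=6 r=(6,0) succ=(0,0) retry=(0,0))
2 | t1 LOAD | counter=6 r=(6,0) succ=(0,0) retry=(0,0)
3 | t2 LOAD | counter=6 r=(6,6) succ=(0,0) retry=(0,0)
4 | t1 LOAD | counter=6 r=(6,6) succ=(0,0) retry=(0,0)
5 | t2 CAS | counter=7 r=(6,6) succ=(0,1) retry=(0,0)
6 | t2 LOAD | counter=7 r=(6,7) succ=(0,1) retry=(0,0)
7 | t1 CAS | counter=7 r=(6,7) succ=(0,1) retry=(1,0)
8 | t2 CAS | counter=8 r=(6,7) succ=(0,2) retry=(1,0)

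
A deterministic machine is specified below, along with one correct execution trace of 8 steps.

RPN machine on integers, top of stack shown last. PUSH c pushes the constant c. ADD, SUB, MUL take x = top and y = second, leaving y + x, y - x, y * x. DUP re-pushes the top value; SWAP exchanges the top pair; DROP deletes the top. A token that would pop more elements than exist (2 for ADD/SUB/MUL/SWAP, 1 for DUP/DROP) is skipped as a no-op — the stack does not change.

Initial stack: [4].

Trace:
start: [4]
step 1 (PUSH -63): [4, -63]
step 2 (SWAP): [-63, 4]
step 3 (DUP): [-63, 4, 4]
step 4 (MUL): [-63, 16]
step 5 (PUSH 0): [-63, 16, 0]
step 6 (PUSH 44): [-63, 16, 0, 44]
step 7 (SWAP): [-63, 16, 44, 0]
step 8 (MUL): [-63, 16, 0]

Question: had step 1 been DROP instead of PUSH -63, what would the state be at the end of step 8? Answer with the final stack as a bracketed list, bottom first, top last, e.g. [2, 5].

[0]

(re-executing from step 1 with the substitution; state before step 1: [4])
step 1 (DROP): []
step 2 (SWAP): []
step 3 (DUP): []
step 4 (MUL): []
step 5 (PUSH 0): [0]
step 6 (PUSH 44): [0, 44]
step 7 (SWAP): [44, 0]
step 8 (MUL): [0]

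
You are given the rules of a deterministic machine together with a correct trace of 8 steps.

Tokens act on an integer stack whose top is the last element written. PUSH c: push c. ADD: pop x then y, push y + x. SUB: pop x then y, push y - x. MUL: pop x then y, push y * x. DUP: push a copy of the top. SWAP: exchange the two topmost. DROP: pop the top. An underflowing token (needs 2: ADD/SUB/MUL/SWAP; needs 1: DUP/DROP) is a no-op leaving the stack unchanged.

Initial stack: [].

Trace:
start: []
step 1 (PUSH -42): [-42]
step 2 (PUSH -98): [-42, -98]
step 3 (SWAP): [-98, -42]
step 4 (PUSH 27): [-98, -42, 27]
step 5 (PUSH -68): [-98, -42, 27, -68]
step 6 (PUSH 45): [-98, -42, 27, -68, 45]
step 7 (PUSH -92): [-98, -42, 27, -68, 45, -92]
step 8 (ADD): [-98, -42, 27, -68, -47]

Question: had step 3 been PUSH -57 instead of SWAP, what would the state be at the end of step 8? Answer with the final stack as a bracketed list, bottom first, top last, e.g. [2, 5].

[-42, -98, -57, 27, -68, -47]

(re-executing from step 3 with the substitution; state before step 3: [-42, -98])
step 3 (PUSH -57): [-42, -98, -57]
step 4 (PUSH 27): [-42, -98, -57, 27]
step 5 (PUSH -68): [-42, -98, -57, 27, -68]
step 6 (PUSH 45): [-42, -98, -57, 27, -68, 45]
step 7 (PUSH -92): [-42, -98, -57, 27, -68, 45, -92]
step 8 (ADD): [-42, -98, -57, 27, -68, -47]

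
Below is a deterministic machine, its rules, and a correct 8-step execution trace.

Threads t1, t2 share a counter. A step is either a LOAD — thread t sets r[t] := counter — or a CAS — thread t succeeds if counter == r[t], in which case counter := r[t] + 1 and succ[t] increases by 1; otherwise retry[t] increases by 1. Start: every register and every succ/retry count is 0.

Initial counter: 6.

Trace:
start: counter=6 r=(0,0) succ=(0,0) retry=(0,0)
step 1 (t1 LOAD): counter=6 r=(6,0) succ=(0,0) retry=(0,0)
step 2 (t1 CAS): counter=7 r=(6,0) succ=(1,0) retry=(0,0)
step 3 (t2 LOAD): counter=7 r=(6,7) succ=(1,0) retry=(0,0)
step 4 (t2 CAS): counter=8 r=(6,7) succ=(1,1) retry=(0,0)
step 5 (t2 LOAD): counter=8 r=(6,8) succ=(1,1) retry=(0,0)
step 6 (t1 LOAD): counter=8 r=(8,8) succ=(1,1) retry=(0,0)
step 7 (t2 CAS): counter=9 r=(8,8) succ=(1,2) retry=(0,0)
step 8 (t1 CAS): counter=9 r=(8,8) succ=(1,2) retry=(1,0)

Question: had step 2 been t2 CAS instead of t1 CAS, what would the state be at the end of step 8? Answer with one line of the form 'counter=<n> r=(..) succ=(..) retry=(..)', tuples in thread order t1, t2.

counter=8 r=(7,7) succ=(0,2) retry=(1,1)

(re-executing from step 2 with the substitution; state before step 2: counter=6 r=(6,0) succ=(0,0) retry=(0,0))
step 2 (t2 CAS): counter=6 r=(6,0) succ=(0,0) retry=(0,1)
step 3 (t2 LOAD): counter=6 r=(6,6) succ=(0,0) retry=(0,1)
step 4 (t2 CAS): counter=7 r=(6,6) succ=(0,1) retry=(0,1)
step 5 (t2 LOAD): counter=7 r=(6,7) succ=(0,1) retry=(0,1)
step 6 (t1 LOAD): counter=7 r=(7,7) succ=(0,1) retry=(0,1)
step 7 (t2 CAS): counter=8 r=(7,7) succ=(0,2) retry=(0,1)
step 8 (t1 CAS): counter=8 r=(7,7) succ=(0,2) retry=(1,1)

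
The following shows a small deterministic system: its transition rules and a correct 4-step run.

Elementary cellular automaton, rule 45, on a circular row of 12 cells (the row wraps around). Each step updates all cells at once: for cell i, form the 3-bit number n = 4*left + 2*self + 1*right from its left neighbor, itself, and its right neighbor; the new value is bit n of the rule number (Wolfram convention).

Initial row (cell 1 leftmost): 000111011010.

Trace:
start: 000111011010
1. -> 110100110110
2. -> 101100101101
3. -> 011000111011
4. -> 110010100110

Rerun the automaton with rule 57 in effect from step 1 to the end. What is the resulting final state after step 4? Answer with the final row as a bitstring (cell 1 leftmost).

010010101101

(re-executing steps 1..4 under rule 57; state before step 1: 000111011010)
1. -> 110100110101
2. -> 001010101011
3. -> 100101010110
4. -> 010010101101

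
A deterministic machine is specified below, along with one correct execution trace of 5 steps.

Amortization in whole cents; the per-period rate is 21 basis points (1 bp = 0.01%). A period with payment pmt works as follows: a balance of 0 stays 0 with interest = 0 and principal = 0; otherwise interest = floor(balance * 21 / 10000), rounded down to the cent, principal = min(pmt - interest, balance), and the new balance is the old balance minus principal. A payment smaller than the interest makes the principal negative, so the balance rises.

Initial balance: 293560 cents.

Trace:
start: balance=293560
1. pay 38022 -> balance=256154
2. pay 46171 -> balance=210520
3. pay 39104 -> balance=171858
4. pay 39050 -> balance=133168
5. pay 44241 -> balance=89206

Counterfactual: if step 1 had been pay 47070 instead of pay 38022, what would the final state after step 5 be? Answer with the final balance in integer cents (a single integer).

80082

(re-executing from step 1 with the substitution; state before step 1: balance=293560)
1. pay 47070 -> balance=247106
2. pay 46171 -> balance=201453
3. pay 39104 -> balance=162772
4. pay 39050 -> balance=124063
5. pay 44241 -> balance=80082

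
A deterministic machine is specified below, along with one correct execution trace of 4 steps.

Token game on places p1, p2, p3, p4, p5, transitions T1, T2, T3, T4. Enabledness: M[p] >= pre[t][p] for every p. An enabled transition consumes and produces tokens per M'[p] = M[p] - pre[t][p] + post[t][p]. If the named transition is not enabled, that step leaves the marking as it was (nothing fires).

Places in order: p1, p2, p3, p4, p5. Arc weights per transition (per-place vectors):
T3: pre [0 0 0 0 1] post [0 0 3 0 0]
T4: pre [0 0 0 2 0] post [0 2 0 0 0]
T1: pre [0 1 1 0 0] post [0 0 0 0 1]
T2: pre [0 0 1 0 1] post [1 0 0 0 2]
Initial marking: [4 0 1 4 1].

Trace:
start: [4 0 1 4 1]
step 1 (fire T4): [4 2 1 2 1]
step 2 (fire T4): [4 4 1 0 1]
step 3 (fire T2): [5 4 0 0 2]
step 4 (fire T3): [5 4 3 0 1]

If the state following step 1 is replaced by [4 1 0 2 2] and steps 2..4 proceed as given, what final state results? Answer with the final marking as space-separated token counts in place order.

state after step 1 := [4 1 0 2 2]
step 2 (fire T4): [4 3 0 0 2]
step 3 (fire T2): [4 3 0 0 2]
step 4 (fire T3): [4 3 3 0 1]

4 3 3 0 1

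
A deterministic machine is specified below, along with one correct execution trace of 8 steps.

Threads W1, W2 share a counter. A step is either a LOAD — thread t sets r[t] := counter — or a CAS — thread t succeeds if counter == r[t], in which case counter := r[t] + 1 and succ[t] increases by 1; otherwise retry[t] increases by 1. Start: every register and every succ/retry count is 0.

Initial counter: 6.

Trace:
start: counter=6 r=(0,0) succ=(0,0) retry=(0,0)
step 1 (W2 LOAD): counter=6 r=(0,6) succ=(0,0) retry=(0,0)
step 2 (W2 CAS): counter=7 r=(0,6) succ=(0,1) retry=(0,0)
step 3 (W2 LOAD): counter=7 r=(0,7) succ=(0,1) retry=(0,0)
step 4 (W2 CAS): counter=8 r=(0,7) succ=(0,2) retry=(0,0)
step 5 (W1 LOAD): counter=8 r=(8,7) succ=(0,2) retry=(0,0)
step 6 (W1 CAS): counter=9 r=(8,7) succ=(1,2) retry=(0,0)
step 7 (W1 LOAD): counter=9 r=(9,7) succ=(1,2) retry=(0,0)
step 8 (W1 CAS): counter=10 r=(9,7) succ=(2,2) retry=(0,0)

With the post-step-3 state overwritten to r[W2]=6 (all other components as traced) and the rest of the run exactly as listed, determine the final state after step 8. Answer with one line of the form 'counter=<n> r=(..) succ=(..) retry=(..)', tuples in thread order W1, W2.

state after step 3 := counter=7 r=(0,6) succ=(0,1) retry=(0,0)
step 4 (W2 CAS): counter=7 r=(0,6) succ=(0,1) retry=(0,1)
step 5 (W1 LOAD): counter=7 r=(7,6) succ=(0,1) retry=(0,1)
step 6 (W1 CAS): counter=8 r=(7,6) succ=(1,1) retry=(0,1)
step 7 (W1 LOAD): counter=8 r=(8,6) succ=(1,1) retry=(0,1)
step 8 (W1 CAS): counter=9 r=(8,6) succ=(2,1) retry=(0,1)

counter=9 r=(8,6) succ=(2,1) retry=(0,1)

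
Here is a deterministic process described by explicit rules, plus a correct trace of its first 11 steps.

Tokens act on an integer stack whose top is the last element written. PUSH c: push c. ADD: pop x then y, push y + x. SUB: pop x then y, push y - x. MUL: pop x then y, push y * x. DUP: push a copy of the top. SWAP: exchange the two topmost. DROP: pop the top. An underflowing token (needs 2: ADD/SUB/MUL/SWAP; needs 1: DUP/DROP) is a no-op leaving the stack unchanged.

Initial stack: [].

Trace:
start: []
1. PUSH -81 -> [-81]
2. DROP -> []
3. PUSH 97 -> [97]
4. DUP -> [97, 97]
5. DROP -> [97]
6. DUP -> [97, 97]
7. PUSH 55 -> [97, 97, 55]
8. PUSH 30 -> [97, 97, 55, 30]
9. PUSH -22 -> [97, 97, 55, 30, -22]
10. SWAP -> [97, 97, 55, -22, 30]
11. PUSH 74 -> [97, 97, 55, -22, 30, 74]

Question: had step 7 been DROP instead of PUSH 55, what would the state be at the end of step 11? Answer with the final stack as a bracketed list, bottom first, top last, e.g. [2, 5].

(re-executing from step 7 with the substitution; state before step 7: [97, 97])
7. DROP -> [97]
8. PUSH 30 -> [97, 30]
9. PUSH -22 -> [97, 30, -22]
10. SWAP -> [97, -22, 30]
11. PUSH 74 -> [97, -22, 30, 74]

[97, -22, 30, 74]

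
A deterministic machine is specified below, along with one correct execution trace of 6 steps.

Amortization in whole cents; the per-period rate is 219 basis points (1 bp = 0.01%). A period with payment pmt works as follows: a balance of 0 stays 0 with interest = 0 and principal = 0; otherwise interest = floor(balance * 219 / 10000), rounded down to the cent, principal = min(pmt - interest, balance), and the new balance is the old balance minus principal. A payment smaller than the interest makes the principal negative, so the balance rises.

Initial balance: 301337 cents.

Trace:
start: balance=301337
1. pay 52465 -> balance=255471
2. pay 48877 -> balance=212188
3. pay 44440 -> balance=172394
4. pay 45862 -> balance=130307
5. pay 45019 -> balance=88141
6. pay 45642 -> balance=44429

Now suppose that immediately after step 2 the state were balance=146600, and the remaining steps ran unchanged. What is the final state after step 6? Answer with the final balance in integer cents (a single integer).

state after step 2 := balance=146600
3. pay 44440 -> balance=105370
4. pay 45862 -> balance=61815
5. pay 45019 -> balance=18149
6. pay 45642 -> balance=0

0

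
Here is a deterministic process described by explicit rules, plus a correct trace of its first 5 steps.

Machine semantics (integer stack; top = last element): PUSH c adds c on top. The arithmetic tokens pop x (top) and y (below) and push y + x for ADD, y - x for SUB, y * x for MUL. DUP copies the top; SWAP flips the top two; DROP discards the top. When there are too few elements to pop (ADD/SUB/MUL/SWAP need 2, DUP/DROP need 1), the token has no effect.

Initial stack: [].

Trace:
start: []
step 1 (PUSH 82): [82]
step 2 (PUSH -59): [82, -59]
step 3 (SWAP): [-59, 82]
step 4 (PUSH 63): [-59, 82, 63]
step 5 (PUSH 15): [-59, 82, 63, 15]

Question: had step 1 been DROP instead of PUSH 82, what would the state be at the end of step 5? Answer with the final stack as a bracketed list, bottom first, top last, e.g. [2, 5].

[-59, 63, 15]

(re-executing from step 1 with the substitution; state before step 1: [])
step 1 (DROP): []
step 2 (PUSH -59): [-59]
step 3 (SWAP): [-59]
step 4 (PUSH 63): [-59, 63]
step 5 (PUSH 15): [-59, 63, 15]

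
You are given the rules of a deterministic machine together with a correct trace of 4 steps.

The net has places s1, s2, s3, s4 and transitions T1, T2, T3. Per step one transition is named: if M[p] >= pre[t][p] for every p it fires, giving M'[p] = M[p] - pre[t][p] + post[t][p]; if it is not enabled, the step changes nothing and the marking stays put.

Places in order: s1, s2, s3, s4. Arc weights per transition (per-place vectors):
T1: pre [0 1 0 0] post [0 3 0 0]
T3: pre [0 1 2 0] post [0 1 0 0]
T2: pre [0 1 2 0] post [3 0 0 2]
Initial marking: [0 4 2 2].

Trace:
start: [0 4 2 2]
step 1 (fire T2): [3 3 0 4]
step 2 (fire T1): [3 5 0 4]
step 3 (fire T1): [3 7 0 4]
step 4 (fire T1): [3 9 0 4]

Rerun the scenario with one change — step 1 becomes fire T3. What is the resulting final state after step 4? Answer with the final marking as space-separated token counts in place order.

(re-executing from step 1 with the substitution; state before step 1: [0 4 2 2])
step 1 (fire T3): [0 4 0 2]
step 2 (fire T1): [0 6 0 2]
step 3 (fire T1): [0 8 0 2]
step 4 (fire T1): [0 10 0 2]

0 10 0 2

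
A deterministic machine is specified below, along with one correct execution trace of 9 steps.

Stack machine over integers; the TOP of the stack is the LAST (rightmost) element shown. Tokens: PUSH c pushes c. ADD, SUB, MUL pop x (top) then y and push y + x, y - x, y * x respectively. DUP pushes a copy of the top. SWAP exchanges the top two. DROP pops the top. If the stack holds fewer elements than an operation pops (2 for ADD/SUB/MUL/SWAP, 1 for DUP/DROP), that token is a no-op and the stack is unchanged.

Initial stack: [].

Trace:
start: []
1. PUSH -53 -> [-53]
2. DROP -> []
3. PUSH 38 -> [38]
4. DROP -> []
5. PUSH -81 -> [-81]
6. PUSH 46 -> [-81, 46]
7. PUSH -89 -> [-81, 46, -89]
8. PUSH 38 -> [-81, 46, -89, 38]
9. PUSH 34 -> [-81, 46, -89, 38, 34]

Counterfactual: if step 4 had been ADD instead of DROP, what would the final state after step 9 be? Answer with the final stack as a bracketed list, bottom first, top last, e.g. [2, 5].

(re-executing from step 4 with the substitution; state before step 4: [38])
4. ADD -> [38]
5. PUSH -81 -> [38, -81]
6. PUSH 46 -> [38, -81, 46]
7. PUSH -89 -> [38, -81, 46, -89]
8. PUSH 38 -> [38, -81, 46, -89, 38]
9. PUSH 34 -> [38, -81, 46, -89, 38, 34]

[38, -81, 46, -89, 38, 34]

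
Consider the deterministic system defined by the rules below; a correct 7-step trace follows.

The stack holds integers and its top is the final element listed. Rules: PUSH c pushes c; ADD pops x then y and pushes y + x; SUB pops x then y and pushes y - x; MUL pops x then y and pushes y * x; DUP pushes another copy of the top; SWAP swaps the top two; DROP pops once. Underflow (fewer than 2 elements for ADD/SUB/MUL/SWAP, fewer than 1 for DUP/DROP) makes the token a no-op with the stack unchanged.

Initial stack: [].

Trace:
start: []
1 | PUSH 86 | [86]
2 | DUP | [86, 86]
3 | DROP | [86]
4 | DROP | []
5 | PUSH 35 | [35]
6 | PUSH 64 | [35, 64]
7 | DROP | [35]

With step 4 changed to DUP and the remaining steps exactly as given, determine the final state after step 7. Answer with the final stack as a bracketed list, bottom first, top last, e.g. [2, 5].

(re-executing from step 4 with the substitution; state before step 4: [86])
4 | DUP | [86, 86]
5 | PUSH 35 | [86, 86, 35]
6 | PUSH 64 | [86, 86, 35, 64]
7 | DROP | [86, 86, 35]

[86, 86, 35]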